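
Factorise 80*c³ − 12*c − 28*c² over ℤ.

4*c*(4*c + 1)*(5*c − 3)

Pull out the common factor 4*c, then factor the remaining trinomial.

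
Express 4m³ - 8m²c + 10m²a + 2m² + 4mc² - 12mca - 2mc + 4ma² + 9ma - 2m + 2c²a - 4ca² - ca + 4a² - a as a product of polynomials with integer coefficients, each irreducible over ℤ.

(m - c + 1)(2m - 2c + 4a - 1)(2m + a)

Group: 2m(2m² - 2mc + ma + 2m - ca + a) + (-2c + 4a - 1)(2m² - 2mc + ma + 2m - ca + a); both groups contain (2m² - 2mc + ma + 2m - ca + a), so (2m - 2c + 4a - 1) is a factor with cofactor 2m² - 2mc + ma + 2m - ca + a.
The cofactor groups again: 2m² - 2mc + ma + 2m - ca + a = 2m(m - c + 1) + a(m - c + 1); both groups contain (m - c + 1), giving (2m + a)(m - c + 1).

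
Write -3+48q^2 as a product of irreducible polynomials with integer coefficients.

Pull out the common factor 3; 16q^2-1 is a difference of squares.

3(4q+1)(4q-1)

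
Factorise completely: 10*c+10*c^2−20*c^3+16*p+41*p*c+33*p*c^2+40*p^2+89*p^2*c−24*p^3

−(p−4*c−2)*(3*p−c+1)*(8*p+5*c)

Group: p*(−24*p^2−7*p*c−8*p+5*c^2−5*c) + (−4*c−2)*(−24*p^2−7*p*c−8*p+5*c^2−5*c); both groups contain (−24*p^2−7*p*c−8*p+5*c^2−5*c), so (p−4*c−2) is a factor with cofactor −24*p^2−7*p*c−8*p+5*c^2−5*c.
The cofactor groups again: −24*p^2−7*p*c−8*p+5*c^2−5*c = −3*p*(8*p+5*c) + (c−1)*(8*p+5*c); both groups contain (8*p+5*c), giving −(3*p−c+1)*(8*p+5*c).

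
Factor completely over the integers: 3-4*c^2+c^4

Substitute u = c^2 to get a quadratic in u, then factor.
c^2-1 is a difference of squares.
c^2-3 is irreducible over ℤ (3 is not a perfect square).

(c+1)*(c-1)*(c^2-3)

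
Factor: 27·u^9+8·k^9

(3·u^3+2·k^3)·(9·u^6-6·u^3·k^3+4·k^6)

Recognize a sum of cubes with the parts 3·u^3 and 2·k^3.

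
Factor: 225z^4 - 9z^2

Pull out the common factor 9z^2; 25z^2 - 1 is a difference of squares.

9z^2(5z + 1)(5z - 1)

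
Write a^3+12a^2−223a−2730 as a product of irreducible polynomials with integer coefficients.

Testing divisors of the constant over divisors of the leading coefficient, a = −13 is a root, giving the factor (a+13) and quotient a^2−a−210.
The remaining quadratic factors as (a−15)(a+14).

(a+13)(a+14)(a−15)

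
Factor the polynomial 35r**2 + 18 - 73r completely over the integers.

Need a pair with product 35·18 = 630 and sum -73: that's -10 and -63.
Split the middle term: 35r**2 - 10r - 63r + 18 = 5r(7r - 2) - 9(7r - 2).

(5r - 9)(7r - 2)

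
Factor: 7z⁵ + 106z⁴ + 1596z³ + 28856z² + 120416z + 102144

Among the possible rational roots, z = −4 is a root, so (z + 4) divides it; the quotient is 7z⁴ + 78z³ + 1284z² + 23720z + 25536.
Continuing, z = −8/7 is a root, so (7z + 8) is a factor; dividing leaves z³ + 10z² + 172z + 3192.
Next, z = −14 is a root, so (z + 14) is a factor; dividing leaves z² − 4z + 228.
The quadratic z² − 4z + 228 has discriminant −896 < 0 and is irreducible over ℤ.

(7z + 8)(z + 14)(z + 4)(z² − 4z + 228)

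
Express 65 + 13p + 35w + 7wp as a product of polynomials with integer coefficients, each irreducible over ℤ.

(7w + 13)(p + 5)

Group as (7wp + 35w) + (13p + 65) = 7w(p + 5) + 13(p + 5).
Both groups share the factor (p + 5).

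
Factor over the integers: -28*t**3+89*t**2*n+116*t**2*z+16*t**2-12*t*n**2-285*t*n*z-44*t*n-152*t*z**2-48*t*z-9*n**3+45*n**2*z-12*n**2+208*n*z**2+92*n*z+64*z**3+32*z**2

Group: t*(-28*t**2+5*t*n+88*t*z+16*t+3*n**2-16*n*z+4*n-64*z**2-32*z) + (-3*n-z)*(-28*t**2+5*t*n+88*t*z+16*t+3*n**2-16*n*z+4*n-64*z**2-32*z); both groups contain (-28*t**2+5*t*n+88*t*z+16*t+3*n**2-16*n*z+4*n-64*z**2-32*z), so (t-3*n-z) is a factor with cofactor -28*t**2+5*t*n+88*t*z+16*t+3*n**2-16*n*z+4*n-64*z**2-32*z.
The cofactor groups again: -28*t**2+5*t*n+88*t*z+16*t+3*n**2-16*n*z+4*n-64*z**2-32*z = -7*t*(4*t+n-8*z) + (3*n+8*z+4)*(4*t+n-8*z); both groups contain (4*t+n-8*z), giving -(7*t-3*n-8*z-4)*(4*t+n-8*z).

-(7*t-3*n-8*z-4)*(t-3*n-z)*(4*t+n-8*z)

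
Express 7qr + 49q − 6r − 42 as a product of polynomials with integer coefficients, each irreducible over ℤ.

Group as (7qr + 49q) + (−6r − 42) = 7q(r + 7) − 6(r + 7).
Both groups share the factor (r + 7).

(7q − 6)(r + 7)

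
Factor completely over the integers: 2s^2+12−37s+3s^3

(3s−1)(s+4)(s−3)

Testing divisors of the constant over divisors of the leading coefficient, s = 3 is a root, so (s−3) is a factor; dividing leaves 3s^2+11s−4.
The remaining quadratic factors as (3s−1)(s+4).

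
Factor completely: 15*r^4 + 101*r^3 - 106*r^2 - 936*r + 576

(3*r - 8)*(5*r - 3)*(r + 4)*(r + 6)

Testing divisors of the constant over divisors of the leading coefficient, r = 8/3 is a root, so (3*r - 8) divides it; the quotient is 5*r^3 + 47*r^2 + 90*r - 72.
Then r = -4 is a root, giving the factor (r + 4) and quotient 5*r^2 + 27*r - 18.
The remaining quadratic factors as (r + 6)(5*r - 3).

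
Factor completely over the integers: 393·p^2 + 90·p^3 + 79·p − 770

(3·p + 10)·(5·p + 11)·(6·p − 7)

Trying the rational-root candidates, p = −11/5 is a root, giving the factor (5·p + 11) and quotient 18·p^2 + 39·p − 70.
The remaining quadratic factors as (6·p − 7)(3·p + 10).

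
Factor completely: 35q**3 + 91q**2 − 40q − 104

(5q + 13)(7q**2 − 8)

Group as (35q**3 − 40q) + (91q**2 − 104) = 5q(7q**2 − 8) + 13(7q**2 − 8).
Both groups share the factor (7q**2 − 8).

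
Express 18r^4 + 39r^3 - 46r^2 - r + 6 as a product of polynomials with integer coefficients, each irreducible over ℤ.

Testing divisors of the constant over divisors of the leading coefficient, r = 2/3 is a root, giving the factor (3r - 2) and quotient 6r^3 + 17r^2 - 4r - 3.
Then r = -1/3 is a root, so (3r + 1) divides it; the quotient is 2r^2 + 5r - 3.
The remaining quadratic factors as (2r - 1)(r + 3).

(2r - 1)(3r + 1)(3r - 2)(r + 3)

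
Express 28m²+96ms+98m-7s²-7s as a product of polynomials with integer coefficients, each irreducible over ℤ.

(14m-s)(2m+7s+7)

Group: 2m(14m-s) + (7s+7)(14m-s); both groups contain (14m-s).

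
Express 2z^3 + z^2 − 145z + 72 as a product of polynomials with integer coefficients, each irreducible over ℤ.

(2z − 1)(z + 9)(z − 8)

By the rational root theorem, z = 1/2 is a root, so (2z − 1) is a factor; dividing leaves z^2 + z − 72.
The remaining quadratic factors as (z − 8)(z + 9).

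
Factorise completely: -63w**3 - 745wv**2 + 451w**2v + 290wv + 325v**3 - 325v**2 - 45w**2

Group: 9w(-7w**2 + 40wv - 5w - 25v**2 + 25v) - 13v(-7w**2 + 40wv - 5w - 25v**2 + 25v); both groups contain (-7w**2 + 40wv - 5w - 25v**2 + 25v), so (9w - 13v) is a factor with cofactor -7w**2 + 40wv - 5w - 25v**2 + 25v.
The cofactor groups again: -7w**2 + 40wv - 5w - 25v**2 + 25v = -7w(w - 5v) + (5v - 5)(w - 5v); both groups contain (w - 5v), giving -(7w - 5v + 5)(w - 5v).

-(9w - 13v)(7w - 5v + 5)(w - 5v)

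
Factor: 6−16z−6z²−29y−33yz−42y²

Group: −6y(7y+2z+6) + (−3z+1)(7y+2z+6); both groups contain (7y+2z+6).

−(6y+3z−1)(7y+2z+6)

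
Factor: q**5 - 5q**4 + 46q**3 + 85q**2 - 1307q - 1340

(q + 1)(q + 4)(q - 5)(q**2 - 5q + 67)

Among the possible rational roots, q = -4 is a root, so (q + 4) is a factor; dividing leaves q**4 - 9q**3 + 82q**2 - 243q - 335.
Next, q = -1 is a root, so (q + 1) is a factor; dividing leaves q**3 - 10q**2 + 92q - 335.
Then q = 5 is a root, so (q - 5) divides it; the quotient is q**2 - 5q + 67.
The quadratic q**2 - 5q + 67 has discriminant -243 < 0 and is irreducible over ℤ.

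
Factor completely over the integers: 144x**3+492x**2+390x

Pull out the common factor 6x, then factor the remaining trinomial.

6x(4x+5)(6x+13)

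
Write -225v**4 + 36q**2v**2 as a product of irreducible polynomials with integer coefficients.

9v**2(2q + 5v)(2q - 5v)

Pull out the common factor 9v**2; 4q**2 - 25v**2 is a difference of squares.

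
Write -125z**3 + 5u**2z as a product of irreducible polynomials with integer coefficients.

5z(u + 5z)(u - 5z)

Pull out the common factor 5z; u**2 - 25z**2 is a difference of squares.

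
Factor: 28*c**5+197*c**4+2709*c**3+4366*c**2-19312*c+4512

(4*c-1)*(7*c-12)*(c+4)*(c**2+5*c+94)

By the rational root theorem, c = -4 is a root, so (c+4) divides it; the quotient is 28*c**4+85*c**3+2369*c**2-5110*c+1128.
Next, c = 12/7 is a root, so (7*c-12) divides it; the quotient is 4*c**3+19*c**2+371*c-94.
Continuing, c = 1/4 is a root, so (4*c-1) divides it; the quotient is c**2+5*c+94.
The quadratic c**2+5*c+94 has discriminant -351 < 0 and is irreducible over ℤ.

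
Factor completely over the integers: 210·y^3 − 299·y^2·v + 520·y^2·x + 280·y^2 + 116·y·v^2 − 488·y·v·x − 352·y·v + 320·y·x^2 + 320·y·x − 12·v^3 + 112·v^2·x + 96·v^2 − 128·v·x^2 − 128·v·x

(5·y − 2·v)·(7·y − 6·v + 8·x)·(6·y − v + 8·x + 8)

Group: 7·y·(30·y^2 − 17·y·v + 40·y·x + 40·y + 2·v^2 − 16·v·x − 16·v) + (−6·v + 8·x)·(30·y^2 − 17·y·v + 40·y·x + 40·y + 2·v^2 − 16·v·x − 16·v); both groups contain (30·y^2 − 17·y·v + 40·y·x + 40·y + 2·v^2 − 16·v·x − 16·v), so (7·y − 6·v + 8·x) is a factor with cofactor 30·y^2 − 17·y·v + 40·y·x + 40·y + 2·v^2 − 16·v·x − 16·v.
The cofactor groups again: 30·y^2 − 17·y·v + 40·y·x + 40·y + 2·v^2 − 16·v·x − 16·v = 6·y·(5·y − 2·v) + (−v + 8·x + 8)·(5·y − 2·v); both groups contain (5·y − 2·v), giving (6·y − v + 8·x + 8)·(5·y − 2·v).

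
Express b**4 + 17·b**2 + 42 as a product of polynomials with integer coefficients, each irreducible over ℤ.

(b**2 + 14)·(b**2 + 3)

Substitute u = b**2 to get a quadratic in u, then factor.
b**2 + 14 is irreducible over ℤ (always positive, so no real roots).
b**2 + 3 is irreducible over ℤ (always positive, so no real roots).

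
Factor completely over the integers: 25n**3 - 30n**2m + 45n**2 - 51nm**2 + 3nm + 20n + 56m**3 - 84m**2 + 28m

Group: 5n(5n**2 - 13nm + 9n + 8m**2 - 12m + 4) + 7m(5n**2 - 13nm + 9n + 8m**2 - 12m + 4); both groups contain (5n**2 - 13nm + 9n + 8m**2 - 12m + 4), so (5n + 7m) is a factor with cofactor 5n**2 - 13nm + 9n + 8m**2 - 12m + 4.
The cofactor groups again: 5n**2 - 13nm + 9n + 8m**2 - 12m + 4 = n(5n - 8m + 4) + (-m + 1)(5n - 8m + 4); both groups contain (5n - 8m + 4), giving (n - m + 1)(5n - 8m + 4).

(5n - 8m + 4)(n - m + 1)(5n + 7m)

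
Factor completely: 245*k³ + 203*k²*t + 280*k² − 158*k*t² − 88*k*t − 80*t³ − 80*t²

Group: 7*k*(35*k² + 54*k*t + 40*k + 16*t² + 16*t) − 5*t*(35*k² + 54*k*t + 40*k + 16*t² + 16*t); both groups contain (35*k² + 54*k*t + 40*k + 16*t² + 16*t), so (7*k − 5*t) is a factor with cofactor 35*k² + 54*k*t + 40*k + 16*t² + 16*t.
The cofactor groups again: 35*k² + 54*k*t + 40*k + 16*t² + 16*t = 5*k*(7*k + 8*t + 8) + 2*t*(7*k + 8*t + 8); both groups contain (7*k + 8*t + 8), giving (5*k + 2*t)*(7*k + 8*t + 8).

(5*k + 2*t)*(7*k + 8*t + 8)*(7*k − 5*t)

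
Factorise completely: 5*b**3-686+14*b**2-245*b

Among the possible rational roots, b = -7 is a root, so (b+7) divides it; the quotient is 5*b**2-21*b-98.
The remaining quadratic factors as (5*b+14)(b-7).

(5*b+14)*(b+7)*(b-7)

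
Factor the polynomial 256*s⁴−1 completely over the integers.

(4*s+1)*(4*s−1)*(16*s²+1)

Difference of squares twice: with A = 4*s and B = 1, A⁴ − B⁴ = (A² − B²)(A² + B²), and A² − B² factors again.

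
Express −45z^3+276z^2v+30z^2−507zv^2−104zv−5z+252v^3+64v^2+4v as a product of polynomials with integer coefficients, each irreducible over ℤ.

−(5z−4v)(3z−7v−1)(3z−9v−1)

Group: 3z(−15z^2+47zv+5z−28v^2−4v) + (−9v−1)(−15z^2+47zv+5z−28v^2−4v); both groups contain (−15z^2+47zv+5z−28v^2−4v), so (3z−9v−1) is a factor with cofactor −15z^2+47zv+5z−28v^2−4v.
The cofactor groups again: −15z^2+47zv+5z−28v^2−4v = −3z(5z−4v) + (7v+1)(5z−4v); both groups contain (5z−4v), giving −(3z−7v−1)(5z−4v).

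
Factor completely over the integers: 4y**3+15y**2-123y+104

By the rational root theorem, y = -8 is a root, so (y+8) divides it; the quotient is 4y**2-17y+13.
The remaining quadratic factors as (4y-13)(y-1).

(4y-13)(y+8)(y-1)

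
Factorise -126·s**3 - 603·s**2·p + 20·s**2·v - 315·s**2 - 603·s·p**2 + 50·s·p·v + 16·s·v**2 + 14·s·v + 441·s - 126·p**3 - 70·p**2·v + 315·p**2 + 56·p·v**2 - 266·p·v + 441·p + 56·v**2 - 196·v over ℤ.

-(7·s + 2·p + 2·v - 7)·(2·s + 7·p + 7)·(9·s + 9·p - 4·v)

Group: 7·s·(-18·s**2 - 81·s·p + 8·s·v - 63·s - 63·p**2 + 28·p·v - 63·p + 28·v) + (2·p + 2·v - 7)·(-18·s**2 - 81·s·p + 8·s·v - 63·s - 63·p**2 + 28·p·v - 63·p + 28·v); both groups contain (-18·s**2 - 81·s·p + 8·s·v - 63·s - 63·p**2 + 28·p·v - 63·p + 28·v), so (7·s + 2·p + 2·v - 7) is a factor with cofactor -18·s**2 - 81·s·p + 8·s·v - 63·s - 63·p**2 + 28·p·v - 63·p + 28·v.
The cofactor groups again: -18·s**2 - 81·s·p + 8·s·v - 63·s - 63·p**2 + 28·p·v - 63·p + 28·v = -2·s·(9·s + 9·p - 4·v) + (-7·p - 7)·(9·s + 9·p - 4·v); both groups contain (9·s + 9·p - 4·v), giving -(2·s + 7·p + 7)·(9·s + 9·p - 4·v).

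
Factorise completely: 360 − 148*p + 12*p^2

4*(3*p − 10)*(p − 9)

Pull out the common factor 4, then factor the remaining trinomial.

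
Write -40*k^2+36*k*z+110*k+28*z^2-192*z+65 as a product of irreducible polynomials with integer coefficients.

Group: -10*k*(4*k+2*z-13) + (14*z-5)*(4*k+2*z-13); both groups contain (4*k+2*z-13).

-(10*k-14*z+5)*(4*k+2*z-13)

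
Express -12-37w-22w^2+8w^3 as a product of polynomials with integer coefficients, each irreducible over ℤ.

By the rational root theorem, w = -1/2 is a root, so (2w+1) is a factor; dividing leaves 4w^2-13w-12.
The remaining quadratic factors as (4w+3)(w-4).

(2w+1)(4w+3)(w-4)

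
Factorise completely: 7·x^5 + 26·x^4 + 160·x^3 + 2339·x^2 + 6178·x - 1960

(7·x - 2)·(x + 4)·(x + 5)·(x^2 - 5·x + 49)

By the rational root theorem, x = -5 is a root, giving the factor (x + 5) and quotient 7·x^4 - 9·x^3 + 205·x^2 + 1314·x - 392.
Then x = 2/7 is a root, so (7·x - 2) divides it; the quotient is x^3 - x^2 + 29·x + 196.
Then x = -4 is a root, so (x + 4) is a factor; dividing leaves x^2 - 5·x + 49.
The quadratic x^2 - 5·x + 49 has discriminant -171 < 0 and is irreducible over ℤ.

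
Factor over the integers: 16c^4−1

Write as (4c^2)² − (1)², then factor 4c^2−1 once more.

(2c+1)(2c−1)(4c^2+1)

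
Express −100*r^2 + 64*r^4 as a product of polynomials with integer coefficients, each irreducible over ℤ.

4*r^2*(4*r + 5)*(4*r − 5)

Every term has a factor of 4*r^2. Then 16*r^2 − 25 = (4*r)² − (5)².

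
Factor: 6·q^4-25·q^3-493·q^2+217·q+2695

Among the possible rational roots, q = -7/3 is a root, giving the factor (3·q+7) and quotient 2·q^3-13·q^2-134·q+385.
Then q = 5/2 is a root, so (2·q-5) is a factor; dividing leaves q^2-4·q-77.
The remaining quadratic factors as (q-11)(q+7).

(2·q-5)·(3·q+7)·(q+7)·(q-11)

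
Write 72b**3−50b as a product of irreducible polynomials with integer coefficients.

2b(6b+5)(6b−5)

Pull out the common factor 2b; 36b**2−25 is a difference of squares.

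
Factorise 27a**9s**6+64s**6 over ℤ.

s**6(3a**3+4)(9a**6-12a**3+16)

Pull out the common factor s**6, leaving 27a**9+64.
Recognize a sum of cubes with the parts 3a**3 and 4.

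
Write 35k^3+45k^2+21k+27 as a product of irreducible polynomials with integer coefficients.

Group as (35k^3+21k) + (45k^2+27) = 7k(5k^2+3) + 9(5k^2+3).
Both groups share the factor (5k^2+3).

(7k+9)(5k^2+3)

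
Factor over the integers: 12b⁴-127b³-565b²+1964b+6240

By the rational root theorem, b = -8/3 is a root, so (3b+8) is a factor; dividing leaves 4b³-53b²-47b+780.
Next, b = 4 is a root, giving the factor (b-4) and quotient 4b²-37b-195.
The remaining quadratic factors as (b-13)(4b+15).

(3b+8)(4b+15)(b-13)(b-4)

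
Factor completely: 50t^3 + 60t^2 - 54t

2t(5t + 9)(5t - 3)

Pull out the common factor 2t, then factor the remaining trinomial.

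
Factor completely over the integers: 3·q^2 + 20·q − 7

Need a pair with product 3·(−7) = −21 and sum 20: that's 21 and −1.
Split the middle term: 3·q^2 + 21·q − q − 7 = 3·q·(q + 7) − (q + 7).

(3·q − 1)·(q + 7)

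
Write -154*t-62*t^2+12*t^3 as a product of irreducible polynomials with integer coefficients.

2*t*(6*t+11)*(t-7)

Pull out the common factor 2*t, then factor the remaining trinomial.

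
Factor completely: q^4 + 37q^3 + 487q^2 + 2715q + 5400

(q + 15)(q + 5)(q + 8)(q + 9)

By the rational root theorem, q = -8 is a root, giving the factor (q + 8) and quotient q^3 + 29q^2 + 255q + 675.
Continuing, q = -9 is a root, so (q + 9) is a factor; dividing leaves q^2 + 20q + 75.
The remaining quadratic factors as (q + 5)(q + 15).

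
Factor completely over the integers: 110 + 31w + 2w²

Need a pair with product 2·110 = 220 and sum 31: that's 11 and 20.
Split the middle term: 2w² + 11w + 20w + 110 = w(2w + 11) + 10(2w + 11).

(2w + 11)(w + 10)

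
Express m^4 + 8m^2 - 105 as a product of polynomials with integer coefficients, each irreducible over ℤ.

Substitute u = m^2 to get a quadratic in u, then factor.
m^2 - 7 is irreducible over ℤ (7 is not a perfect square).
m^2 + 15 is irreducible over ℤ (always positive, so no real roots).

(m^2 + 15)(m^2 - 7)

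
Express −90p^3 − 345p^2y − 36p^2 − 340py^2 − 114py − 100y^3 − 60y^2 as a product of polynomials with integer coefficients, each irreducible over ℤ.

Group: 15p(−6p^2 − 19py − 10y^2) + (10y + 6)(−6p^2 − 19py − 10y^2); both groups contain (−6p^2 − 19py − 10y^2), so (15p + 10y + 6) is a factor with cofactor −6p^2 − 19py − 10y^2.
The cofactor groups again: −6p^2 − 19py − 10y^2 = −2p(3p + 2y) − 5y(3p + 2y); both groups contain (3p + 2y), giving −(2p + 5y)(3p + 2y).

−(15p + 10y + 6)(2p + 5y)(3p + 2y)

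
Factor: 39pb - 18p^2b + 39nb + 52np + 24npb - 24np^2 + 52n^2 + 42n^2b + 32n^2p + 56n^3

(14n - 6p + 13)(4n + 3b)(n + p)

Group: 14n(4n^2 + 4np + 3nb + 3pb) + (-6p + 13)(4n^2 + 4np + 3nb + 3pb); both groups contain (4n^2 + 4np + 3nb + 3pb), so (14n - 6p + 13) is a factor with cofactor 4n^2 + 4np + 3nb + 3pb.
The cofactor groups again: 4n^2 + 4np + 3nb + 3pb = n(4n + 3b) + p(4n + 3b); both groups contain (4n + 3b), giving (n + p)(4n + 3b).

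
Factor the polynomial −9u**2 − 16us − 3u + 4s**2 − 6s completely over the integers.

Group: −9u(u + 2s) + (2s − 3)(u + 2s); both groups contain (u + 2s).

−(9u − 2s + 3)(u + 2s)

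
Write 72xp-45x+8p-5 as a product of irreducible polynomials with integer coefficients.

Group as (72xp-45x) + (8p-5) = 9x(8p-5) + (8p-5).
Both groups share the factor (8p-5).

(8p-5)(9x+1)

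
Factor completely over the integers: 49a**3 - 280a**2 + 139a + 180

Trying the rational-root candidates, a = -4/7 is a root, so (7a + 4) is a factor; dividing leaves 7a**2 - 44a + 45.
The remaining quadratic factors as (a - 5)(7a - 9).

(7a + 4)(7a - 9)(a - 5)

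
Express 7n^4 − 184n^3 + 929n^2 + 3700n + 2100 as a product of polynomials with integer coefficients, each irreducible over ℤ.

Trying the rational-root candidates, n = −5/7 is a root, giving the factor (7n + 5) and quotient n^3 − 27n^2 + 152n + 420.
Then n = 15 is a root, so (n − 15) is a factor; dividing leaves n^2 − 12n − 28.
The remaining quadratic factors as (n + 2)(n − 14).

(7n + 5)(n + 2)(n − 14)(n − 15)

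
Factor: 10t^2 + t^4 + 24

(t^2 + 4)(t^2 + 6)

Substitute u = t^2 to get a quadratic in u, then factor.
t^2 + 6 is irreducible over ℤ (always positive, so no real roots).
t^2 + 4 is irreducible over ℤ (sum of squares).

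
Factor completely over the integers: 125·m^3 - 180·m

5·m·(5·m + 6)·(5·m - 6)

Factor out 5·m, leaving 25·m^2 - 36, which is a difference of two squares.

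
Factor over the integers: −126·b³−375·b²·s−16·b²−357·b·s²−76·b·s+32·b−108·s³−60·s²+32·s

Group: 9·b·(−14·b²−23·b·s−8·b−9·s²−8·s) + (12·s−4)·(−14·b²−23·b·s−8·b−9·s²−8·s); both groups contain (−14·b²−23·b·s−8·b−9·s²−8·s), so (9·b+12·s−4) is a factor with cofactor −14·b²−23·b·s−8·b−9·s²−8·s.
The cofactor groups again: −14·b²−23·b·s−8·b−9·s²−8·s = −b·(14·b+9·s+8) − s·(14·b+9·s+8); both groups contain (14·b+9·s+8), giving −(b+s)·(14·b+9·s+8).

−(14·b+9·s+8)·(9·b+12·s−4)·(b+s)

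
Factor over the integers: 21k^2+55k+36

Need a pair with product 21·36 = 756 and sum 55: that's 28 and 27.
Split the middle term: 21k^2+28k + 27k+36 = 7k(3k+4) + 9(3k+4).

(3k+4)(7k+9)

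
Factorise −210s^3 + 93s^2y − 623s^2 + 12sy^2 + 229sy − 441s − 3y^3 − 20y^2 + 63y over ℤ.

Group: 7s(−30s^2 + 9sy − 89s + 3y^2 + 20y − 63) − y(−30s^2 + 9sy − 89s + 3y^2 + 20y − 63); both groups contain (−30s^2 + 9sy − 89s + 3y^2 + 20y − 63), so (7s − y) is a factor with cofactor −30s^2 + 9sy − 89s + 3y^2 + 20y − 63.
The cofactor groups again: −30s^2 + 9sy − 89s + 3y^2 + 20y − 63 = −6s(5s + y + 9) + (3y − 7)(5s + y + 9); both groups contain (5s + y + 9), giving −(6s − 3y + 7)(5s + y + 9).

−(5s + y + 9)(6s − 3y + 7)(7s − y)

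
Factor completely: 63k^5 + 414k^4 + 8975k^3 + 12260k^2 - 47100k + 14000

(3k + 10)(3k - 1)(7k - 10)(k^2 + 5k + 140)

Trying the rational-root candidates, k = 1/3 is a root, giving the factor (3k - 1) and quotient 21k^4 + 145k^3 + 3040k^2 + 5100k - 14000.
Next, k = -10/3 is a root, so (3k + 10) is a factor; dividing leaves 7k^3 + 25k^2 + 930k - 1400.
Then k = 10/7 is a root, so (7k - 10) is a factor; dividing leaves k^2 + 5k + 140.
The quadratic k^2 + 5k + 140 has discriminant -535 < 0 and is irreducible over ℤ.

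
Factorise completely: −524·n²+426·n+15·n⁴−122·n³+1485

(3·n+5)·(5·n−9)·(n+3)·(n−11)

Among the possible rational roots, n = −3 is a root, giving the factor (n+3) and quotient 15·n³−167·n²−23·n+495.
Continuing, n = −5/3 is a root, so (3·n+5) is a factor; dividing leaves 5·n²−64·n+99.
The remaining quadratic factors as (n−11)(5·n−9).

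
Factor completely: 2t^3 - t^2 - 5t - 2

(2t + 1)(t + 1)(t - 2)

Testing divisors of the constant over divisors of the leading coefficient, t = 2 is a root, giving the factor (t - 2) and quotient 2t^2 + 3t + 1.
The remaining quadratic factors as (t + 1)(2t + 1).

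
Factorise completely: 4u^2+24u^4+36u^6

4u^2(3u^2+1)^2

Factor out 4u^2 first: what remains is 9u^4+6u^2+1.
Recognize a perfect-square trinomial with the parts 1 and 3u^2.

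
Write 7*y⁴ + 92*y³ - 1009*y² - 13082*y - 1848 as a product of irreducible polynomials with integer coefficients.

Among the possible rational roots, y = 12 is a root, so (y - 12) divides it; the quotient is 7*y³ + 176*y² + 1103*y + 154.
Next, y = -1/7 is a root, so (7*y + 1) is a factor; dividing leaves y² + 25*y + 154.
The remaining quadratic factors as (y + 14)(y + 11).

(7*y + 1)*(y + 11)*(y + 14)*(y - 12)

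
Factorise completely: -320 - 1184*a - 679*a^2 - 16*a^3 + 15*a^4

Trying the rational-root candidates, a = -8/5 is a root, so (5*a + 8) is a factor; dividing leaves 3*a^3 - 8*a^2 - 123*a - 40.
Next, a = 8 is a root, so (a - 8) is a factor; dividing leaves 3*a^2 + 16*a + 5.
The remaining quadratic factors as (a + 5)(3*a + 1).

(3*a + 1)*(5*a + 8)*(a + 5)*(a - 8)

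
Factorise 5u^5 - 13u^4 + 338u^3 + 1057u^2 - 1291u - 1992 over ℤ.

(5u - 8)(u + 1)(u + 3)(u^2 - 5u + 83)

Testing divisors of the constant over divisors of the leading coefficient, u = 8/5 is a root, so (5u - 8) is a factor; dividing leaves u^4 - u^3 + 66u^2 + 317u + 249.
Then u = -3 is a root, so (u + 3) divides it; the quotient is u^3 - 4u^2 + 78u + 83.
Continuing, u = -1 is a root, so (u + 1) divides it; the quotient is u^2 - 5u + 83.
The quadratic u^2 - 5u + 83 has discriminant -307 < 0 and is irreducible over ℤ.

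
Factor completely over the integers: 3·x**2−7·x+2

Need a pair with product 3·2 = 6 and sum −7: that's −1 and −6.
Split the middle term: 3·x**2−x − 6·x+2 = x·(3·x−1) − 2·(3·x−1).

(3·x−1)·(x−2)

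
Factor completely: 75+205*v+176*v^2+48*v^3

Testing divisors of the constant over divisors of the leading coefficient, v = -3/4 is a root, so (4*v+3) divides it; the quotient is 12*v^2+35*v+25.
The remaining quadratic factors as (3*v+5)(4*v+5).

(3*v+5)*(4*v+3)*(4*v+5)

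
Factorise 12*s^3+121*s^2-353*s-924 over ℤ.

(3*s-11)*(4*s+7)*(s+12)

By the rational root theorem, s = -12 is a root, so (s+12) divides it; the quotient is 12*s^2-23*s-77.
The remaining quadratic factors as (3*s-11)(4*s+7).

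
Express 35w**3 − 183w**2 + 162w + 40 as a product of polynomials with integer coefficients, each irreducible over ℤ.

(5w + 1)(7w − 10)(w − 4)

Testing divisors of the constant over divisors of the leading coefficient, w = 4 is a root, so (w − 4) divides it; the quotient is 35w**2 − 43w − 10.
The remaining quadratic factors as (5w + 1)(7w − 10).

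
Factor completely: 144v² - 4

4(6v + 1)(6v - 1)

Factor out 4, leaving 36v² - 1, which is a difference of two squares.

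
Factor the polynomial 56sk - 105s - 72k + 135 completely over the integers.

(7s - 9)(8k - 15)

Group as (56sk - 105s) + (-72k + 135) = 7s(8k - 15) - 9(8k - 15).
Both groups share the factor (8k - 15).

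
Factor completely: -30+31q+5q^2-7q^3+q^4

Testing divisors of the constant over divisors of the leading coefficient, q = 5 is a root, giving the factor (q-5) and quotient q^3-2q^2-5q+6.
Next, q = 1 is a root, so (q-1) divides it; the quotient is q^2-q-6.
The remaining quadratic factors as (q-3)(q+2).

(q+2)(q-1)(q-3)(q-5)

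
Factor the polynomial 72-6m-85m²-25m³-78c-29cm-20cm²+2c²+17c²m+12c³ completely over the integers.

(3c+5m-4)(4c-5m-6)(c+m+3)

Group: 4c(3c²+8cm+5c+5m²+11m-12) + (-5m-6)(3c²+8cm+5c+5m²+11m-12); both groups contain (3c²+8cm+5c+5m²+11m-12), so (4c-5m-6) is a factor with cofactor 3c²+8cm+5c+5m²+11m-12.
The cofactor groups again: 3c²+8cm+5c+5m²+11m-12 = 3c(c+m+3) + (5m-4)(c+m+3); both groups contain (c+m+3), giving (3c+5m-4)(c+m+3).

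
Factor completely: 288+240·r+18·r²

Pull out the common factor 6, then factor the remaining trinomial.

6·(3·r+4)·(r+12)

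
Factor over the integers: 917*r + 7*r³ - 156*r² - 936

Testing divisors of the constant over divisors of the leading coefficient, r = 9/7 is a root, so (7*r - 9) divides it; the quotient is r² - 21*r + 104.
The remaining quadratic factors as (r - 8)(r - 13).

(7*r - 9)*(r - 13)*(r - 8)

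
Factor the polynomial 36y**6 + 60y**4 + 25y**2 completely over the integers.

y**2(6y**2 + 5)**2

Factor out y**2 first: what remains is 36y**4 + 60y**2 + 25.
Recognize a perfect-square trinomial with the parts 5 and 6y**2.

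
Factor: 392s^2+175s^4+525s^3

Pull out the common factor 7s^2, then factor the remaining trinomial.

7s^2(5s+7)(5s+8)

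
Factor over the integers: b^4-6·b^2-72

Substitute u = b^2 to get a quadratic in u, then factor.
b^2+6 is irreducible over ℤ (always positive, so no real roots).
b^2-12 is irreducible over ℤ (12 is not a perfect square).

(b^2+6)·(b^2-12)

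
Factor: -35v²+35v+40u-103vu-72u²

Group: -7v(5v+9u-5) - 8u(5v+9u-5); both groups contain (5v+9u-5).

-(7v+8u)(5v+9u-5)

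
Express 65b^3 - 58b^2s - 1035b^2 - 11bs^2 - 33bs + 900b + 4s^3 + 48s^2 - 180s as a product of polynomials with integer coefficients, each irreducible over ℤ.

Group: 5b(13b^2 - 9bs - 207b - 4s^2 - 48s + 180) - s(13b^2 - 9bs - 207b - 4s^2 - 48s + 180); both groups contain (13b^2 - 9bs - 207b - 4s^2 - 48s + 180), so (5b - s) is a factor with cofactor 13b^2 - 9bs - 207b - 4s^2 - 48s + 180.
The cofactor groups again: 13b^2 - 9bs - 207b - 4s^2 - 48s + 180 = 13b(b - s - 15) + (4s - 12)(b - s - 15); both groups contain (b - s - 15), giving (13b + 4s - 12)(b - s - 15).

(13b + 4s - 12)(5b - s)(b - s - 15)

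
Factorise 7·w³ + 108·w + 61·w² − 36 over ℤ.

(7·w − 2)·(w + 3)·(w + 6)

Among the possible rational roots, w = −3 is a root, so (w + 3) divides it; the quotient is 7·w² + 40·w − 12.
The remaining quadratic factors as (w + 6)(7·w − 2).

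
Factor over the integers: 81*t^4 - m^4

(3*t - m)*(3*t + m)*(9*t^2 + m^2)

Write as (9*t^2)² − (m^2)², then factor 9*t^2 - m^2 once more.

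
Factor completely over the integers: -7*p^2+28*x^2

Pull out the common factor 7; 4*x^2-p^2 is a difference of squares.

7*(2*x-p)*(2*x+p)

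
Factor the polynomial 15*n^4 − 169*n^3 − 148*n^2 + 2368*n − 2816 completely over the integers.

Testing divisors of the constant over divisors of the leading coefficient, n = 8/5 is a root, giving the factor (5*n − 8) and quotient 3*n^3 − 29*n^2 − 76*n + 352.
Next, n = 8/3 is a root, so (3*n − 8) is a factor; dividing leaves n^2 − 7*n − 44.
The remaining quadratic factors as (n − 11)(n + 4).

(3*n − 8)*(5*n − 8)*(n + 4)*(n − 11)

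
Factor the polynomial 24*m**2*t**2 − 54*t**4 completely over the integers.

6*t**2*(2*m + 3*t)*(2*m − 3*t)

Factor out 6*t**2, leaving 4*m**2 − 9*t**2, which is a difference of two squares.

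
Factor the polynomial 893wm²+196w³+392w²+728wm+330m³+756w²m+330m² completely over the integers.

Group: 14w(14w²+39wm+28w+22m²+22m) + 15m(14w²+39wm+28w+22m²+22m); both groups contain (14w²+39wm+28w+22m²+22m), so (14w+15m) is a factor with cofactor 14w²+39wm+28w+22m²+22m.
The cofactor groups again: 14w²+39wm+28w+22m²+22m = w(14w+11m) + (2m+2)(14w+11m); both groups contain (14w+11m), giving (w+2m+2)(14w+11m).

(14w+11m)(14w+15m)(w+2m+2)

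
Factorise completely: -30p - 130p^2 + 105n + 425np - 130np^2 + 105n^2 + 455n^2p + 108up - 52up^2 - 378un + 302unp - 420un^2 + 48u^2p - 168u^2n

Group: 12u(-14un + 4up - 35n^2 + 10np - 35n + 10p) + (-13p - 3)(-14un + 4up - 35n^2 + 10np - 35n + 10p); both groups contain (-14un + 4up - 35n^2 + 10np - 35n + 10p), so (12u - 13p - 3) is a factor with cofactor -14un + 4up - 35n^2 + 10np - 35n + 10p.
The cofactor groups again: -14un + 4up - 35n^2 + 10np - 35n + 10p = -7n(2u + 5n + 5) + 2p(2u + 5n + 5); both groups contain (2u + 5n + 5), giving -(7n - 2p)(2u + 5n + 5).

-(12u - 13p - 3)(2u + 5n + 5)(7n - 2p)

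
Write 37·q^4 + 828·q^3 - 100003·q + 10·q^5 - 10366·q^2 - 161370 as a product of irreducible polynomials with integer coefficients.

(2·q + 9)·(5·q + 11)·(q - 10)·(q^2 + 7·q + 163)

Testing divisors of the constant over divisors of the leading coefficient, q = -11/5 is a root, giving the factor (5·q + 11) and quotient 2·q^4 + 3·q^3 + 159·q^2 - 2423·q - 14670.
Continuing, q = -9/2 is a root, giving the factor (2·q + 9) and quotient q^3 - 3·q^2 + 93·q - 1630.
Then q = 10 is a root, so (q - 10) divides it; the quotient is q^2 + 7·q + 163.
The quadratic q^2 + 7·q + 163 has discriminant -603 < 0 and is irreducible over ℤ.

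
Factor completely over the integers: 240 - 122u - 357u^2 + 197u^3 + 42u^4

Among the possible rational roots, u = -5/6 is a root, giving the factor (6u + 5) and quotient 7u^3 + 27u^2 - 82u + 48.
Continuing, u = -6 is a root, so (u + 6) divides it; the quotient is 7u^2 - 15u + 8.
The remaining quadratic factors as (u - 1)(7u - 8).

(6u + 5)(7u - 8)(u + 6)(u - 1)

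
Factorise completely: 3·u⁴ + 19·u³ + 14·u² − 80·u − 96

Among the possible rational roots, u = −4 is a root, so (u + 4) is a factor; dividing leaves 3·u³ + 7·u² − 14·u − 24.
Then u = −3 is a root, so (u + 3) is a factor; dividing leaves 3·u² − 2·u − 8.
The remaining quadratic factors as (3·u + 4)(u − 2).

(3·u + 4)·(u + 3)·(u + 4)·(u − 2)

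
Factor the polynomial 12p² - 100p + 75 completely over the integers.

(2p - 15)(6p - 5)

Need a pair with product 12·75 = 900 and sum -100: that's -90 and -10.
Split the middle term: 12p² - 90p - 10p + 75 = 6p(2p - 15) - 5(2p - 15).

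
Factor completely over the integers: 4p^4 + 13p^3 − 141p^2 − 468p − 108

(4p + 1)(p + 3)(p + 6)(p − 6)

By the rational root theorem, p = −1/4 is a root, so (4p + 1) is a factor; dividing leaves p^3 + 3p^2 − 36p − 108.
Next, p = −6 is a root, so (p + 6) is a factor; dividing leaves p^2 − 3p − 18.
The remaining quadratic factors as (p − 6)(p + 3).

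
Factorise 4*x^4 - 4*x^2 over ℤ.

Every term has a factor of 4*x^2; factoring it out leaves x^2 - 1.
Recognize a difference of squares with the parts x and 1.

4*x^2*(x + 1)*(x - 1)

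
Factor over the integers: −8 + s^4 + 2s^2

(s^2 + 4)(s^2 − 2)

Substitute u = s^2 to get a quadratic in u, then factor.
s^2 − 2 is irreducible over ℤ (2 is not a perfect square).
s^2 + 4 is irreducible over ℤ (sum of squares).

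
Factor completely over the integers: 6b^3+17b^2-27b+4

Trying the rational-root candidates, b = 1 is a root, so (b-1) is a factor; dividing leaves 6b^2+23b-4.
The remaining quadratic factors as (b+4)(6b-1).

(6b-1)(b+4)(b-1)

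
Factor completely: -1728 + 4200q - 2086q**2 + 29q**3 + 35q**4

(5q - 8)(7q - 4)(q + 9)(q - 6)

Testing divisors of the constant over divisors of the leading coefficient, q = 6 is a root, so (q - 6) is a factor; dividing leaves 35q**3 + 239q**2 - 652q + 288.
Then q = 4/7 is a root, so (7q - 4) divides it; the quotient is 5q**2 + 37q - 72.
The remaining quadratic factors as (q + 9)(5q - 8).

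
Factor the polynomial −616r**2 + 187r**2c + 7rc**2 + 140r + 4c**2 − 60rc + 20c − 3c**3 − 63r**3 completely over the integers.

−(r − 3c + 10)(9r − c − 2)(7r + c)

Group: 9r(−7r**2 + 20rc − 70r + 3c**2 − 10c) + (−c − 2)(−7r**2 + 20rc − 70r + 3c**2 − 10c); both groups contain (−7r**2 + 20rc − 70r + 3c**2 − 10c), so (9r − c − 2) is a factor with cofactor −7r**2 + 20rc − 70r + 3c**2 − 10c.
The cofactor groups again: −7r**2 + 20rc − 70r + 3c**2 − 10c = −7r(r − 3c + 10) − c(r − 3c + 10); both groups contain (r − 3c + 10), giving −(7r + c)(r − 3c + 10).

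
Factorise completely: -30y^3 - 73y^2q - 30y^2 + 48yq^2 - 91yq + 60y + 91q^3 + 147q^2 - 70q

Group: 6y(-5y^2 - 18yq - 5y - 13q^2 - 21q + 10) - 7q(-5y^2 - 18yq - 5y - 13q^2 - 21q + 10); both groups contain (-5y^2 - 18yq - 5y - 13q^2 - 21q + 10), so (6y - 7q) is a factor with cofactor -5y^2 - 18yq - 5y - 13q^2 - 21q + 10.
The cofactor groups again: -5y^2 - 18yq - 5y - 13q^2 - 21q + 10 = -5y(y + q + 2) + (-13q + 5)(y + q + 2); both groups contain (y + q + 2), giving -(5y + 13q - 5)(y + q + 2).

-(6y - 7q)(5y + 13q - 5)(y + q + 2)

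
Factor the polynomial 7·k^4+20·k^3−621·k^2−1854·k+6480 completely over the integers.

By the rational root theorem, k = −8 is a root, giving the factor (k+8) and quotient 7·k^3−36·k^2−333·k+810.
Then k = −6 is a root, giving the factor (k+6) and quotient 7·k^2−78·k+135.
The remaining quadratic factors as (7·k−15)(k−9).

(7·k−15)·(k+6)·(k+8)·(k−9)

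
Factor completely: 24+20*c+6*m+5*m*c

Group as (5*m*c+6*m) + (20*c+24) = m*(5*c+6) + 4*(5*c+6).
Both groups share the factor (5*c+6).

(5*c+6)*(m+4)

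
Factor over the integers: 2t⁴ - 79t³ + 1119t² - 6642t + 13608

Among the possible rational roots, t = 9/2 is a root, so (2t - 9) is a factor; dividing leaves t³ - 35t² + 402t - 1512.
Continuing, t = 9 is a root, so (t - 9) is a factor; dividing leaves t² - 26t + 168.
The remaining quadratic factors as (t - 12)(t - 14).

(2t - 9)(t - 12)(t - 14)(t - 9)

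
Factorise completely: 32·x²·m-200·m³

Every term has a factor of 8·m. Then 4·x²-25·m² = (2·x)² − (5·m)².

8·m·(2·x-5·m)·(2·x+5·m)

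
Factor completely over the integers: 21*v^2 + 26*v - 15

Need a pair with product 21·(-15) = -315 and sum 26: that's 35 and -9.
Split the middle term: 21*v^2 + 35*v - 9*v - 15 = 7*v*(3*v + 5) - 3*(3*v + 5).

(3*v + 5)*(7*v - 3)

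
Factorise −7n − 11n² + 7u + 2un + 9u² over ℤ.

Group: u(9u + 11n + 7) − n(9u + 11n + 7); both groups contain (9u + 11n + 7).

(u − n)(9u + 11n + 7)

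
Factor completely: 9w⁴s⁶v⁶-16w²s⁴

Factor out w²s⁴ first: what remains is 9w²s²v⁶-16.
Recognize a difference of squares with the parts 3wsv³ and 4.

s⁴w²(3wsv³+4)(3wsv³-4)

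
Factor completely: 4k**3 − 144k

Every term has a factor of 4k. Then k**2 − 36 = (k)² − (6)².

4k(k + 6)(k − 6)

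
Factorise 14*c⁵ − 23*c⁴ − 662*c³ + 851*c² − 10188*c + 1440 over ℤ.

Among the possible rational roots, c = −15/2 is a root, so (2*c + 15) is a factor; dividing leaves 7*c⁴ − 64*c³ + 149*c² − 692*c + 96.
Next, c = 8 is a root, so (c − 8) is a factor; dividing leaves 7*c³ − 8*c² + 85*c − 12.
Next, c = 1/7 is a root, so (7*c − 1) divides it; the quotient is c² − c + 12.
The quadratic c² − c + 12 has discriminant −47 < 0 and is irreducible over ℤ.

(2*c + 15)*(7*c − 1)*(c − 8)*(c² − c + 12)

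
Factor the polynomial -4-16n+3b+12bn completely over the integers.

(3b-4)(4n+1)

Group as (12bn+3b) + (-16n-4) = 3b(4n+1) - 4(4n+1).
Both groups share the factor (4n+1).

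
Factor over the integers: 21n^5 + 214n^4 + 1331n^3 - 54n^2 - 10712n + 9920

(3n - 5)(7n - 8)(n + 4)(n^2 + 9n + 62)

By the rational root theorem, n = 8/7 is a root, so (7n - 8) is a factor; dividing leaves 3n^4 + 34n^3 + 229n^2 + 254n - 1240.
Next, n = 5/3 is a root, so (3n - 5) divides it; the quotient is n^3 + 13n^2 + 98n + 248.
Continuing, n = -4 is a root, giving the factor (n + 4) and quotient n^2 + 9n + 62.
The quadratic n^2 + 9n + 62 has discriminant -167 < 0 and is irreducible over ℤ.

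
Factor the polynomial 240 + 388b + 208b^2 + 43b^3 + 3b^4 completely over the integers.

(3b + 4)(b + 2)(b + 5)(b + 6)

Testing divisors of the constant over divisors of the leading coefficient, b = −6 is a root, giving the factor (b + 6) and quotient 3b^3 + 25b^2 + 58b + 40.
Then b = −4/3 is a root, so (3b + 4) is a factor; dividing leaves b^2 + 7b + 10.
The remaining quadratic factors as (b + 5)(b + 2).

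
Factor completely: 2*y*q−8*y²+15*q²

−(2*y−3*q)*(4*y+5*q)

Group: −2*y*(4*y+5*q) + 3*q*(4*y+5*q); both groups contain (4*y+5*q).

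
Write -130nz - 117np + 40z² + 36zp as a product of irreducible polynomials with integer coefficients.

Group: -13n(10z + 9p) + 4z(10z + 9p); both groups contain (10z + 9p).

-(13n - 4z)(10z + 9p)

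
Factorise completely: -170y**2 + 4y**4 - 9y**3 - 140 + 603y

By the rational root theorem, y = 1/4 is a root, so (4y - 1) is a factor; dividing leaves y**3 - 2y**2 - 43y + 140.
Then y = 4 is a root, so (y - 4) divides it; the quotient is y**2 + 2y - 35.
The remaining quadratic factors as (y - 5)(y + 7).

(4y - 1)(y + 7)(y - 4)(y - 5)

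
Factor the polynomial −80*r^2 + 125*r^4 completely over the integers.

5*r^2*(5*r + 4)*(5*r − 4)

Every term has a factor of 5*r^2. Then 25*r^2 − 16 = (5*r)² − (4)².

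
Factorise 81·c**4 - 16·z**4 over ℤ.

Difference of squares twice: with A = 3·c and B = 2·z, A⁴ − B⁴ = (A² − B²)(A² + B²), and A² − B² factors again.

(3·c + 2·z)·(3·c - 2·z)·(9·c**2 + 4·z**2)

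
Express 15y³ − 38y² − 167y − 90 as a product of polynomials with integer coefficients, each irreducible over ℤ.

Among the possible rational roots, y = −2/3 is a root, giving the factor (3y + 2) and quotient 5y² − 16y − 45.
The remaining quadratic factors as (5y + 9)(y − 5).

(3y + 2)(5y + 9)(y − 5)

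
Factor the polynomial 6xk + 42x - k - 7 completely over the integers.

(6x - 1)(k + 7)

Group as (6xk + 42x) + (-k - 7) = 6x(k + 7) - (k + 7).
Both groups share the factor (k + 7).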